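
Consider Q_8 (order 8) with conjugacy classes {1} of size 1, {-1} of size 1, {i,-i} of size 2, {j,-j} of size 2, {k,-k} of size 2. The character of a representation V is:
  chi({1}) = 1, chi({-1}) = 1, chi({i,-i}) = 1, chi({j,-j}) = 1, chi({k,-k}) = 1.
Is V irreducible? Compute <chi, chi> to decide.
Irreducible: <chi, chi> = 1.

Working: <chi, chi> = (1/|G|) sum_C |C| * |chi(C)|^2 = (1/8)[1*|1|^2 + 1*|1|^2 + 2*|1|^2 + 2*|1|^2 + 2*|1|^2]
  = (1/8)[(1) + (1) + (2) + (2) + (2)] = 8/8 = 1.
A character is irreducible iff <chi, chi> = 1, so this representation is irreducible.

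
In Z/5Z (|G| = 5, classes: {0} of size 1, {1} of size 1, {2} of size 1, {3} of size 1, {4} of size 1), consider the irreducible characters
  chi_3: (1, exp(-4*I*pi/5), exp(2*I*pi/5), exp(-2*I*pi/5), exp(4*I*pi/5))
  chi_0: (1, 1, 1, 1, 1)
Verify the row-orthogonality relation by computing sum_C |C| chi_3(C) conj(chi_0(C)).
Sum = 0; so <chi_3, chi_0> = 0 (distinct irreducibles are orthogonal).

Details: Compute term by term over conjugacy classes (|C| * chi_3(C) * conj(chi_0(C))):
  1*(1)*conj(1) + 1*(exp(-4*I*pi/5))*conj(1) + 1*(exp(2*I*pi/5))*conj(1) + 1*(exp(-2*I*pi/5))*conj(1) + 1*(exp(4*I*pi/5))*conj(1)
  = (1) + (exp(-4*I*pi/5)) + (exp(2*I*pi/5)) + (exp(-2*I*pi/5)) + (exp(4*I*pi/5))
  = 0.
(Exp terms are combined using exp(i*s)*conj(exp(i*t)) = exp(i*(s-t)), and sums of them are collapsed using the identity that for every m > 1 the m distinct m-th roots of unity sum to 0, e.g. 1 + exp(2*I*pi/3) + exp(-2*I*pi/3) = 0.)
Dividing by |G| = 5 gives 0/5 = 0, matching the row-orthogonality relation <chi_3, chi_0> = [chi_3 = chi_0].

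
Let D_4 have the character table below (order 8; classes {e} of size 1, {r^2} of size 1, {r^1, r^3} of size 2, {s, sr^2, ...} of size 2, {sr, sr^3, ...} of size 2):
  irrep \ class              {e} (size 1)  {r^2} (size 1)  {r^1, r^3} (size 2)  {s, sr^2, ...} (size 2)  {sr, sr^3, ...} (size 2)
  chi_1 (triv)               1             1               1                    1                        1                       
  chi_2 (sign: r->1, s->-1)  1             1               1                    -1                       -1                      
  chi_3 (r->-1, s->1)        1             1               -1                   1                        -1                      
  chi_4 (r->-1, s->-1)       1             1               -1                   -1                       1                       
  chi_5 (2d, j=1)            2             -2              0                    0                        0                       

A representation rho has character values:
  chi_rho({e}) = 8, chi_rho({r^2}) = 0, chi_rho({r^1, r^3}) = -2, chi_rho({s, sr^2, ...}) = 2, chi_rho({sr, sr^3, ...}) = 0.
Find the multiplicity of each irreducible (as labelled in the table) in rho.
Multiplicities: chi_1: 1, chi_2: 0, chi_3: 2, chi_4: 1, chi_5: 2.

Use <chi_rho, chi> = (1/|G|) sum_C |C| * chi_rho(C) * conj(chi(C)) with |G| = 8 for each irreducible chi in the table:
  <chi_rho, chi_1> = (1/8)[1*(8)*conj(1) + 1*(0)*conj(1) + 2*(-2)*conj(1) + 2*(2)*conj(1) + 2*(0)*conj(1)]
      = (1/8)[(8) + (0) + (-4) + (4) + (0)] = 8/8 = 1
  <chi_rho, chi_2> = (1/8)[1*(8)*conj(1) + 1*(0)*conj(1) + 2*(-2)*conj(1) + 2*(2)*conj(-1) + 2*(0)*conj(-1)]
      = (1/8)[(8) + (0) + (-4) + (-4) + (0)] = 0/8 = 0
  <chi_rho, chi_3> = (1/8)[1*(8)*conj(1) + 1*(0)*conj(1) + 2*(-2)*conj(-1) + 2*(2)*conj(1) + 2*(0)*conj(-1)]
      = (1/8)[(8) + (0) + (4) + (4) + (0)] = 16/8 = 2
  <chi_rho, chi_4> = (1/8)[1*(8)*conj(1) + 1*(0)*conj(1) + 2*(-2)*conj(-1) + 2*(2)*conj(-1) + 2*(0)*conj(1)]
      = (1/8)[(8) + (0) + (4) + (-4) + (0)] = 8/8 = 1
  <chi_rho, chi_5> = (1/8)[1*(8)*conj(2) + 1*(0)*conj(-2) + 2*(-2)*conj(0) + 2*(2)*conj(0) + 2*(0)*conj(0)]
      = (1/8)[(16) + (0) + (0) + (0) + (0)] = 16/8 = 2
Dimension check: dim(rho) = sum (mult * dim) = 1*1 + 0*1 + 2*1 + 1*1 + 2*2 = 8 = chi_rho(e) = 8.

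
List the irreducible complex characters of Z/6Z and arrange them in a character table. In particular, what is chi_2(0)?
Character table of Z/6Z (irreps indexed chi_0,...,chi_5 with chi_k(m) = zeta_6^(k*m), zeta_6 = exp(2*pi*i/6)):
  irrep \ class  {0} (size 1)  {1} (size 1)    {2} (size 1)    {3} (size 1)  {4} (size 1)    {5} (size 1)  
  chi_0          1             1               1               1             1               1             
  chi_1          1             exp(I*pi/3)     exp(2*I*pi/3)   -1            exp(-2*I*pi/3)  exp(-I*pi/3)  
  chi_2          1             exp(2*I*pi/3)   exp(-2*I*pi/3)  1             exp(2*I*pi/3)   exp(-2*I*pi/3)
  chi_3          1             -1              1               -1            1               -1            
  chi_4          1             exp(-2*I*pi/3)  exp(2*I*pi/3)   1             exp(-2*I*pi/3)  exp(2*I*pi/3) 
  chi_5          1             exp(-I*pi/3)    exp(-2*I*pi/3)  -1            exp(2*I*pi/3)   exp(I*pi/3)   

Spot check: chi_2(0) = zeta_6^(2*0) = zeta_6^0 = 1.

Proof sketch: Z/6Z is abelian, so all 6 irreducible complex representations are 1-dimensional. They are given by chi_k(m) = zeta_6^(k*m) for k = 0,...,5. Row orthogonality: sum_m chi_k(m) conj(chi_l(m)) = 6 * [k = l].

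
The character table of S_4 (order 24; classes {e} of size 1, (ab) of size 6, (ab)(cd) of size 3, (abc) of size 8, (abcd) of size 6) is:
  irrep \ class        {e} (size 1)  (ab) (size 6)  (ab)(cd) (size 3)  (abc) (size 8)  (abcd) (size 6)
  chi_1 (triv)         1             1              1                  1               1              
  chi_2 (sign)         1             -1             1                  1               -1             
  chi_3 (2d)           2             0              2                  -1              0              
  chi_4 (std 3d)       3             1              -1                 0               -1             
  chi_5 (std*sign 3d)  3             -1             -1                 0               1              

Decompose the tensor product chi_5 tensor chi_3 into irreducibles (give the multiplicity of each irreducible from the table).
chi_5 tensor chi_3 = chi_4 + chi_5 (all other irreducibles have multiplicity 0).

Solution. The character of a tensor product is the pointwise product (chi_5 * chi_3)(C) = chi_5(C) * chi_3(C):
  {e}: (3)*(2), (ab): (-1)*(0), (ab)(cd): (-1)*(2), (abc): (0)*(-1), (abcd): (1)*(0)
so (chi_5 * chi_3) takes values
  {e} -> 6, (ab) -> 0, (ab)(cd) -> -2, (abc) -> 0, (abcd) -> 0.
Now take the inner product of this character with each irreducible chi from the table, <chi_5*chi_3, chi> = (1/24) sum_C |C| (chi_5*chi_3)(C) conj(chi(C)):
  <chi_5*chi_3, chi_1> = (1/24)[1*(6)*conj(1) + 6*(0)*conj(1) + 3*(-2)*conj(1) + 8*(0)*conj(1) + 6*(0)*conj(1)]
      = (1/24)[(6) + (0) + (-6) + (0) + (0)] = 0/24 = 0
  <chi_5*chi_3, chi_2> = (1/24)[1*(6)*conj(1) + 6*(0)*conj(-1) + 3*(-2)*conj(1) + 8*(0)*conj(1) + 6*(0)*conj(-1)]
      = (1/24)[(6) + (0) + (-6) + (0) + (0)] = 0/24 = 0
  <chi_5*chi_3, chi_3> = (1/24)[1*(6)*conj(2) + 6*(0)*conj(0) + 3*(-2)*conj(2) + 8*(0)*conj(-1) + 6*(0)*conj(0)]
      = (1/24)[(12) + (0) + (-12) + (0) + (0)] = 0/24 = 0
  <chi_5*chi_3, chi_4> = (1/24)[1*(6)*conj(3) + 6*(0)*conj(1) + 3*(-2)*conj(-1) + 8*(0)*conj(0) + 6*(0)*conj(-1)]
      = (1/24)[(18) + (0) + (6) + (0) + (0)] = 24/24 = 1
  <chi_5*chi_3, chi_5> = (1/24)[1*(6)*conj(3) + 6*(0)*conj(-1) + 3*(-2)*conj(-1) + 8*(0)*conj(0) + 6*(0)*conj(1)]
      = (1/24)[(18) + (0) + (6) + (0) + (0)] = 24/24 = 1
Hence the multiplicities are chi_4: 1, chi_5: 1. Dimension check: dim(chi_5)*dim(chi_3) = 3*2 = 6 and sum (mult * dim) = 1*3 + 1*3 = 6.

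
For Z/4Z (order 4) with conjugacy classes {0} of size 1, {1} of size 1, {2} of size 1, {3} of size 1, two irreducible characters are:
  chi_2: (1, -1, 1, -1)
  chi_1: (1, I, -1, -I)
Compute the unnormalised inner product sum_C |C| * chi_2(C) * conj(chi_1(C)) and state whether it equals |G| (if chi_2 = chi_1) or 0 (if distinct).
Sum = 0; so <chi_2, chi_1> = 0 (distinct irreducibles are orthogonal).

Working: Compute term by term over conjugacy classes (|C| * chi_2(C) * conj(chi_1(C))):
  1*(1)*conj(1) + 1*(-1)*conj(I) + 1*(1)*conj(-1) + 1*(-1)*conj(-I)
  = (1) + (I) + (-1) + (-I)
  = 0.
(Exp terms are combined using exp(i*s)*conj(exp(i*t)) = exp(i*(s-t)), and sums of them are collapsed using the identity that for every m > 1 the m distinct m-th roots of unity sum to 0, e.g. 1 + exp(2*I*pi/3) + exp(-2*I*pi/3) = 0.)
Dividing by |G| = 4 gives 0/4 = 0, matching the row-orthogonality relation <chi_2, chi_1> = [chi_2 = chi_1].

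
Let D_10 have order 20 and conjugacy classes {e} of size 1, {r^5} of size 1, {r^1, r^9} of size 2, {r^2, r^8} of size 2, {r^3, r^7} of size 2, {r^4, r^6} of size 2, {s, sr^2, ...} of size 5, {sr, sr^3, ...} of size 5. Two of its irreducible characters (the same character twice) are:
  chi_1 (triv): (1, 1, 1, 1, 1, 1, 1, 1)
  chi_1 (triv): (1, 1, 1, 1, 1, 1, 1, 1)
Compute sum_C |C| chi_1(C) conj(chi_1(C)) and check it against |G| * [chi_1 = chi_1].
Sum = 20 = |G| = 20; so <chi_1, chi_1> = 1 (norm-1 confirms irreducibility).

Derivation: Compute term by term over conjugacy classes (|C| * chi_1(C) * conj(chi_1(C))):
  1*(1)*conj(1) + 1*(1)*conj(1) + 2*(1)*conj(1) + 2*(1)*conj(1) + 2*(1)*conj(1) + 2*(1)*conj(1) + 5*(1)*conj(1) + 5*(1)*conj(1)
  = (1) + (1) + (2) + (2) + (2) + (2) + (5) + (5)
  = 20.
Dividing by |G| = 20 gives 20/20 = 1, matching the row-orthogonality relation <chi_1, chi_1> = [chi_1 = chi_1].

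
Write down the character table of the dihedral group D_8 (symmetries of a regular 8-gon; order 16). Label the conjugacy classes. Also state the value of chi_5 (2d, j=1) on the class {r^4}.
Conjugacy classes: {e} of size 1, {r^4} of size 1, {r^1, r^7} of size 2, {r^2, r^6} of size 2, {r^3, r^5} of size 2, {s, sr^2, ...} of size 4, {sr, sr^3, ...} of size 4.
Character table:
  irrep \ class              {e} (size 1)  {r^4} (size 1)  {r^1, r^7} (size 2)  {r^2, r^6} (size 2)  {r^3, r^5} (size 2)  {s, sr^2, ...} (size 4)  {sr, sr^3, ...} (size 4)
  chi_1 (triv)               1             1               1                    1                    1                    1                        1                       
  chi_2 (sign: r->1, s->-1)  1             1               1                    1                    1                    -1                       -1                      
  chi_3 (r->-1, s->1)        1             1               -1                   1                    -1                   1                        -1                      
  chi_4 (r->-1, s->-1)       1             1               -1                   1                    -1                   -1                       1                       
  chi_5 (2d, j=1)            2             -2              sqrt(2)              0                    -sqrt(2)             0                        0                       
  chi_6 (2d, j=2)            2             2               0                    -2                   0                    0                        0                       
  chi_7 (2d, j=3)            2             -2              -sqrt(2)             0                    sqrt(2)              0                        0                       

Spot check: chi_5 (2d, j=1) on {r^4} = -2.

Proof sketch: D_8 has order 2*8 = 16 with 7 conjugacy classes, hence 7 irreducibles. Sum of squared dims 1 + 1 + 1 + 1 + 4 + 4 + 4 = 16 = |G|. Linear characters come from the abelianisation; the 2-dimensional irreps have character r^k -> 2*cos(2*pi*j*k/8), reflections -> 0.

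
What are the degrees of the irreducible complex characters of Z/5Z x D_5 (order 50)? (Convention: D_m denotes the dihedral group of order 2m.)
Dimensions: 1, 1, 1, 1, 1, 1, 1, 1, 1, 1, 2, 2, 2, 2, 2, 2, 2, 2, 2, 2

Details: There are 20 irreducibles (= number of conjugacy classes). Their dimensions d_i satisfy sum d_i^2 = |G| = 50: 1 + 1 + 1 + 1 + 1 + 1 + 1 + 1 + 1 + 1 + 4 + 4 + 4 + 4 + 4 + 4 + 4 + 4 + 4 + 4 = 50. (For the product with Z/5Z: each of the 5 1-dim characters of Z/5Z tensors with each irrep of D_5, giving 5 copies of each D_5-dimension.)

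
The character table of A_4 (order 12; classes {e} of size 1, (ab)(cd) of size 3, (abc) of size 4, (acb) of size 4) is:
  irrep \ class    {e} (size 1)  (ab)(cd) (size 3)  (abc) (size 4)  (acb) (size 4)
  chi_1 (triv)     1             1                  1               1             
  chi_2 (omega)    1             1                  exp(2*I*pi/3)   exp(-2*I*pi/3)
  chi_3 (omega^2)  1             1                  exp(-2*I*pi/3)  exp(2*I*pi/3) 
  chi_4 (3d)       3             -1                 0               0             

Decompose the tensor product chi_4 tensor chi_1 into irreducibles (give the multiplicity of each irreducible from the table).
chi_4 tensor chi_1 = chi_4 (all other irreducibles have multiplicity 0).

Solution. The character of a tensor product is the pointwise product (chi_4 * chi_1)(C) = chi_4(C) * chi_1(C):
  {e}: (3)*(1), (ab)(cd): (-1)*(1), (abc): (0)*(1), (acb): (0)*(1)
so (chi_4 * chi_1) takes values
  {e} -> 3, (ab)(cd) -> -1, (abc) -> 0, (acb) -> 0.
Now take the inner product of this character with each irreducible chi from the table, <chi_4*chi_1, chi> = (1/12) sum_C |C| (chi_4*chi_1)(C) conj(chi(C)):
  <chi_4*chi_1, chi_1> = (1/12)[1*(3)*conj(1) + 3*(-1)*conj(1) + 4*(0)*conj(1) + 4*(0)*conj(1)]
      = (1/12)[(3) + (-3) + (0) + (0)] = 0/12 = 0
  <chi_4*chi_1, chi_2> = (1/12)[1*(3)*conj(1) + 3*(-1)*conj(1) + 4*(0)*conj(exp(2*I*pi/3)) + 4*(0)*conj(exp(-2*I*pi/3))]
      = (1/12)[(3) + (-3) + (0) + (0)] = 0/12 = 0
  <chi_4*chi_1, chi_3> = (1/12)[1*(3)*conj(1) + 3*(-1)*conj(1) + 4*(0)*conj(exp(-2*I*pi/3)) + 4*(0)*conj(exp(2*I*pi/3))]
      = (1/12)[(3) + (-3) + (0) + (0)] = 0/12 = 0
  <chi_4*chi_1, chi_4> = (1/12)[1*(3)*conj(3) + 3*(-1)*conj(-1) + 4*(0)*conj(0) + 4*(0)*conj(0)]
      = (1/12)[(9) + (3) + (0) + (0)] = 12/12 = 1
(Exp terms are combined using exp(i*s)*conj(exp(i*t)) = exp(i*(s-t)), and sums of them are collapsed using the identity that for every m > 1 the m distinct m-th roots of unity sum to 0, e.g. 1 + exp(2*I*pi/3) + exp(-2*I*pi/3) = 0.)
Hence the multiplicities are chi_4: 1. Dimension check: dim(chi_4)*dim(chi_1) = 3*1 = 3 and sum (mult * dim) = 1*3 = 3.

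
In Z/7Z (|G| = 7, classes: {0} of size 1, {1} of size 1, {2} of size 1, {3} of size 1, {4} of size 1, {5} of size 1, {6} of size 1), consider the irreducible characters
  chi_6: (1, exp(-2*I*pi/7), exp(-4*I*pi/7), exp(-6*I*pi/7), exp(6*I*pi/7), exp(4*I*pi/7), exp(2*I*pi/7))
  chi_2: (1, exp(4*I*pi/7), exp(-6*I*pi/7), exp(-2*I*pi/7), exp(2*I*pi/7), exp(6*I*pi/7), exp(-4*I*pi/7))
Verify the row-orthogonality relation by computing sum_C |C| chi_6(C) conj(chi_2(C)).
Sum = 0; so <chi_6, chi_2> = 0 (distinct irreducibles are orthogonal).

Argument: Compute term by term over conjugacy classes (|C| * chi_6(C) * conj(chi_2(C))):
  1*(1)*conj(1) + 1*(exp(-2*I*pi/7))*conj(exp(4*I*pi/7)) + 1*(exp(-4*I*pi/7))*conj(exp(-6*I*pi/7)) + 1*(exp(-6*I*pi/7))*conj(exp(-2*I*pi/7)) + 1*(exp(6*I*pi/7))*conj(exp(2*I*pi/7)) + 1*(exp(4*I*pi/7))*conj(exp(6*I*pi/7)) + 1*(exp(2*I*pi/7))*conj(exp(-4*I*pi/7))
  = (1) + (exp(-6*I*pi/7)) + (exp(2*I*pi/7)) + (exp(-4*I*pi/7)) + (exp(4*I*pi/7)) + (exp(-2*I*pi/7)) + (exp(6*I*pi/7))
  = 0.
(Exp terms are combined using exp(i*s)*conj(exp(i*t)) = exp(i*(s-t)), and sums of them are collapsed using the identity that for every m > 1 the m distinct m-th roots of unity sum to 0, e.g. 1 + exp(2*I*pi/3) + exp(-2*I*pi/3) = 0.)
Dividing by |G| = 7 gives 0/7 = 0, matching the row-orthogonality relation <chi_6, chi_2> = [chi_6 = chi_2].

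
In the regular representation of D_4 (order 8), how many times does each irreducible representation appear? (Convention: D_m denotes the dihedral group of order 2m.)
Each irreducible V_i of dimension d_i appears with multiplicity d_i, i.e. rho_reg = (direct sum over all irreducibles V_i) d_i V_i. The irreducible dimensions for D_4 are 1, 1, 1, 1, 2: 4 irreducibles of dimension 1, each with multiplicity 1; 1 irreducible of dimension 2, with multiplicity 2. Total dimension 4*1*1 + 1*2*2 = 8 = |G|.

Argument: General theorem: in the regular representation of a finite group G, each irreducible appears with multiplicity equal to its dimension. Check: dim(rho_reg) = sum d_i^2 = 1 + 1 + 1 + 1 + 4 = 8 = |G|.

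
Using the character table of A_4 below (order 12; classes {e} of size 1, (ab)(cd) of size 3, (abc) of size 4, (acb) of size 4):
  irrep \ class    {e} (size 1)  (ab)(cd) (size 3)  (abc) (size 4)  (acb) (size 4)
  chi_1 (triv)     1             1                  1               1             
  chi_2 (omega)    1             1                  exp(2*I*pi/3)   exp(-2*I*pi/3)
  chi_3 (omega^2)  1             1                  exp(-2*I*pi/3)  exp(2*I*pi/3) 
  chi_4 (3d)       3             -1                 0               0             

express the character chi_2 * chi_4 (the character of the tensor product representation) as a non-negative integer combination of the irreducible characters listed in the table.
chi_2 tensor chi_4 = chi_4 (all other irreducibles have multiplicity 0).

Explanation: The character of a tensor product is the pointwise product (chi_2 * chi_4)(C) = chi_2(C) * chi_4(C):
  {e}: (1)*(3), (ab)(cd): (1)*(-1), (abc): (exp(2*I*pi/3))*(0), (acb): (exp(-2*I*pi/3))*(0)
so (chi_2 * chi_4) takes values
  {e} -> 3, (ab)(cd) -> -1, (abc) -> 0, (acb) -> 0.
Now take the inner product of this character with each irreducible chi from the table, <chi_2*chi_4, chi> = (1/12) sum_C |C| (chi_2*chi_4)(C) conj(chi(C)):
  <chi_2*chi_4, chi_1> = (1/12)[1*(3)*conj(1) + 3*(-1)*conj(1) + 4*(0)*conj(1) + 4*(0)*conj(1)]
      = (1/12)[(3) + (-3) + (0) + (0)] = 0/12 = 0
  <chi_2*chi_4, chi_2> = (1/12)[1*(3)*conj(1) + 3*(-1)*conj(1) + 4*(0)*conj(exp(2*I*pi/3)) + 4*(0)*conj(exp(-2*I*pi/3))]
      = (1/12)[(3) + (-3) + (0) + (0)] = 0/12 = 0
  <chi_2*chi_4, chi_3> = (1/12)[1*(3)*conj(1) + 3*(-1)*conj(1) + 4*(0)*conj(exp(-2*I*pi/3)) + 4*(0)*conj(exp(2*I*pi/3))]
      = (1/12)[(3) + (-3) + (0) + (0)] = 0/12 = 0
  <chi_2*chi_4, chi_4> = (1/12)[1*(3)*conj(3) + 3*(-1)*conj(-1) + 4*(0)*conj(0) + 4*(0)*conj(0)]
      = (1/12)[(9) + (3) + (0) + (0)] = 12/12 = 1
(Exp terms are combined using exp(i*s)*conj(exp(i*t)) = exp(i*(s-t)), and sums of them are collapsed using the identity that for every m > 1 the m distinct m-th roots of unity sum to 0, e.g. 1 + exp(2*I*pi/3) + exp(-2*I*pi/3) = 0.)
Hence the multiplicities are chi_4: 1. Dimension check: dim(chi_2)*dim(chi_4) = 1*3 = 3 and sum (mult * dim) = 1*3 = 3.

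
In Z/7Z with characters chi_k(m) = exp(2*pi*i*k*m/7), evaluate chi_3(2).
chi_3(2) = zeta_7^6 = exp(-2*I*pi/7)

Reasoning: chi_3(2) = zeta_7^(3*2) = zeta_7^6. Since zeta_7^7 = 1, this equals zeta_7^6 = exp(2*pi*i*6/7) = exp(-2*I*pi/7).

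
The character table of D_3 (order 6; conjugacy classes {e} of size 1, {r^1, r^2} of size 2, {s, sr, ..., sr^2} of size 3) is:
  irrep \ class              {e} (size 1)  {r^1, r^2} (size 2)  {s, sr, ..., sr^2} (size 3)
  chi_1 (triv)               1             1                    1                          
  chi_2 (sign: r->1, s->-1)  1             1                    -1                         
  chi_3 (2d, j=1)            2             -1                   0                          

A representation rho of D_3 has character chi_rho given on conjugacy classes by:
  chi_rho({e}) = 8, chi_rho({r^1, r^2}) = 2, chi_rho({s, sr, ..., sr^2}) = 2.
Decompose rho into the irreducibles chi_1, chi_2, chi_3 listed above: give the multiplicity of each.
Multiplicities: chi_1: 3, chi_2: 1, chi_3: 2.

Explanation: Use <chi_rho, chi> = (1/|G|) sum_C |C| * chi_rho(C) * conj(chi(C)) with |G| = 6 for each irreducible chi in the table:
  <chi_rho, chi_1> = (1/6)[1*(8)*conj(1) + 2*(2)*conj(1) + 3*(2)*conj(1)]
      = (1/6)[(8) + (4) + (6)] = 18/6 = 3
  <chi_rho, chi_2> = (1/6)[1*(8)*conj(1) + 2*(2)*conj(1) + 3*(2)*conj(-1)]
      = (1/6)[(8) + (4) + (-6)] = 6/6 = 1
  <chi_rho, chi_3> = (1/6)[1*(8)*conj(2) + 2*(2)*conj(-1) + 3*(2)*conj(0)]
      = (1/6)[(16) + (-4) + (0)] = 12/6 = 2
Dimension check: dim(rho) = sum (mult * dim) = 3*1 + 1*1 + 2*2 = 8 = chi_rho(e) = 8.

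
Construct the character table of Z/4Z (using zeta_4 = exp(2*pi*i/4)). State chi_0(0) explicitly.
Character table of Z/4Z (irreps indexed chi_0,...,chi_3 with chi_k(m) = zeta_4^(k*m), zeta_4 = exp(2*pi*i/4)):
  irrep \ class  {0} (size 1)  {1} (size 1)  {2} (size 1)  {3} (size 1)
  chi_0          1             1             1             1           
  chi_1          1             I             -1            -I          
  chi_2          1             -1            1             -1          
  chi_3          1             -I            -1            I           

Spot check: chi_0(0) = zeta_4^(0*0) = zeta_4^0 = 1.

Derivation: Z/4Z is abelian, so all 4 irreducible complex representations are 1-dimensional. They are given by chi_k(m) = zeta_4^(k*m) for k = 0,...,3. Row orthogonality: sum_m chi_k(m) conj(chi_l(m)) = 4 * [k = l].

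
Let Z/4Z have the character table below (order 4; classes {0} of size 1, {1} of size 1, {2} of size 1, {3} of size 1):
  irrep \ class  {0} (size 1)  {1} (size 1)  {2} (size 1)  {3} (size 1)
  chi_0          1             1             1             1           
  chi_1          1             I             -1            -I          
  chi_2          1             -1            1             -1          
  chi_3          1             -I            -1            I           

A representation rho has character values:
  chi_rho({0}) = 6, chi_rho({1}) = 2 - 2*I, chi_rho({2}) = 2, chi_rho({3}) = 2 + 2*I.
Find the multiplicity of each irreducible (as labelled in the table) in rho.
Multiplicities: chi_0: 3, chi_1: 0, chi_2: 1, chi_3: 2.

Solution. Use <chi_rho, chi> = (1/|G|) sum_C |C| * chi_rho(C) * conj(chi(C)) with |G| = 4 for each irreducible chi in the table:
  <chi_rho, chi_0> = (1/4)[1*(6)*conj(1) + 1*(2 - 2*I)*conj(1) + 1*(2)*conj(1) + 1*(2 + 2*I)*conj(1)]
      = (1/4)[(6) + (2 - 2*I) + (2) + (2 + 2*I)] = 12/4 = 3
  <chi_rho, chi_1> = (1/4)[1*(6)*conj(1) + 1*(2 - 2*I)*conj(I) + 1*(2)*conj(-1) + 1*(2 + 2*I)*conj(-I)]
      = (1/4)[(6) + (-2 - 2*I) + (-2) + (-2 + 2*I)] = 0/4 = 0
  <chi_rho, chi_2> = (1/4)[1*(6)*conj(1) + 1*(2 - 2*I)*conj(-1) + 1*(2)*conj(1) + 1*(2 + 2*I)*conj(-1)]
      = (1/4)[(6) + (-2 + 2*I) + (2) + (-2 - 2*I)] = 4/4 = 1
  <chi_rho, chi_3> = (1/4)[1*(6)*conj(1) + 1*(2 - 2*I)*conj(-I) + 1*(2)*conj(-1) + 1*(2 + 2*I)*conj(I)]
      = (1/4)[(6) + (2 + 2*I) + (-2) + (2 - 2*I)] = 8/4 = 2
(Exp terms are combined using exp(i*s)*conj(exp(i*t)) = exp(i*(s-t)), and sums of them are collapsed using the identity that for every m > 1 the m distinct m-th roots of unity sum to 0, e.g. 1 + exp(2*I*pi/3) + exp(-2*I*pi/3) = 0.)
Dimension check: dim(rho) = sum (mult * dim) = 3*1 + 0*1 + 1*1 + 2*1 = 6 = chi_rho(e) = 6.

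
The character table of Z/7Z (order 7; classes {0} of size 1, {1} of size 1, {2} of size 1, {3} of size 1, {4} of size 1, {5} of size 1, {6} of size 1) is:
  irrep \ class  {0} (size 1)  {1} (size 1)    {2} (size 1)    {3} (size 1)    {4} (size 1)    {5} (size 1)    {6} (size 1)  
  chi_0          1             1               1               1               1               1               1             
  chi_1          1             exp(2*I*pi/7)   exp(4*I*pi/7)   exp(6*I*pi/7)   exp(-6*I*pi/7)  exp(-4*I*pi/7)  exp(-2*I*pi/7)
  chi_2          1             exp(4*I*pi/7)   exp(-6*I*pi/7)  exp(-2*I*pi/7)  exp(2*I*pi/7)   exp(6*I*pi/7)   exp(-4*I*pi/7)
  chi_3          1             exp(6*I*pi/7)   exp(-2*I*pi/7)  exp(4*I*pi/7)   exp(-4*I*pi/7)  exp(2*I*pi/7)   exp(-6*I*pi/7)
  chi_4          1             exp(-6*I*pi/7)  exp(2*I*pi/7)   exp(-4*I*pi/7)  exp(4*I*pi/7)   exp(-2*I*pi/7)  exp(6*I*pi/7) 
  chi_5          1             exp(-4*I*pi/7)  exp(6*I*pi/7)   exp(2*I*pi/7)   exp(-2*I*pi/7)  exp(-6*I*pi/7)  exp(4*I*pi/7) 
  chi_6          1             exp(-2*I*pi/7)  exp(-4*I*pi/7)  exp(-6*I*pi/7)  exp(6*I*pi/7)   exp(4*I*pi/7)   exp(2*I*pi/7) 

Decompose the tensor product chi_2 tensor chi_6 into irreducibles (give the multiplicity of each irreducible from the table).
chi_2 tensor chi_6 = chi_1 (all other irreducibles have multiplicity 0).

Argument: The character of a tensor product is the pointwise product (chi_2 * chi_6)(C) = chi_2(C) * chi_6(C):
  {0}: (1)*(1), {1}: (exp(4*I*pi/7))*(exp(-2*I*pi/7)), {2}: (exp(-6*I*pi/7))*(exp(-4*I*pi/7)), {3}: (exp(-2*I*pi/7))*(exp(-6*I*pi/7)), {4}: (exp(2*I*pi/7))*(exp(6*I*pi/7)), {5}: (exp(6*I*pi/7))*(exp(4*I*pi/7)), {6}: (exp(-4*I*pi/7))*(exp(2*I*pi/7))
so (chi_2 * chi_6) takes values
  {0} -> 1, {1} -> exp(2*I*pi/7), {2} -> exp(4*I*pi/7), {3} -> exp(6*I*pi/7), {4} -> exp(-6*I*pi/7), {5} -> exp(-4*I*pi/7), {6} -> exp(-2*I*pi/7).
Now take the inner product of this character with each irreducible chi from the table, <chi_2*chi_6, chi> = (1/7) sum_C |C| (chi_2*chi_6)(C) conj(chi(C)):
  <chi_2*chi_6, chi_0> = (1/7)[1*(1)*conj(1) + 1*(exp(2*I*pi/7))*conj(1) + 1*(exp(4*I*pi/7))*conj(1) + 1*(exp(6*I*pi/7))*conj(1) + 1*(exp(-6*I*pi/7))*conj(1) + 1*(exp(-4*I*pi/7))*conj(1) + 1*(exp(-2*I*pi/7))*conj(1)]
      = (1/7)[(1) + (exp(2*I*pi/7)) + (exp(4*I*pi/7)) + (exp(6*I*pi/7)) + (exp(-6*I*pi/7)) + (exp(-4*I*pi/7)) + (exp(-2*I*pi/7))] = 0/7 = 0
  <chi_2*chi_6, chi_1> = (1/7)[1*(1)*conj(1) + 1*(exp(2*I*pi/7))*conj(exp(2*I*pi/7)) + 1*(exp(4*I*pi/7))*conj(exp(4*I*pi/7)) + 1*(exp(6*I*pi/7))*conj(exp(6*I*pi/7)) + 1*(exp(-6*I*pi/7))*conj(exp(-6*I*pi/7)) + 1*(exp(-4*I*pi/7))*conj(exp(-4*I*pi/7)) + 1*(exp(-2*I*pi/7))*conj(exp(-2*I*pi/7))]
      = (1/7)[(1) + (1) + (1) + (1) + (1) + (1) + (1)] = 7/7 = 1
  <chi_2*chi_6, chi_2> = (1/7)[1*(1)*conj(1) + 1*(exp(2*I*pi/7))*conj(exp(4*I*pi/7)) + 1*(exp(4*I*pi/7))*conj(exp(-6*I*pi/7)) + 1*(exp(6*I*pi/7))*conj(exp(-2*I*pi/7)) + 1*(exp(-6*I*pi/7))*conj(exp(2*I*pi/7)) + 1*(exp(-4*I*pi/7))*conj(exp(6*I*pi/7)) + 1*(exp(-2*I*pi/7))*conj(exp(-4*I*pi/7))]
      = (1/7)[(1) + (exp(-2*I*pi/7)) + (exp(-4*I*pi/7)) + (exp(-6*I*pi/7)) + (exp(6*I*pi/7)) + (exp(4*I*pi/7)) + (exp(2*I*pi/7))] = 0/7 = 0
  <chi_2*chi_6, chi_3> = (1/7)[1*(1)*conj(1) + 1*(exp(2*I*pi/7))*conj(exp(6*I*pi/7)) + 1*(exp(4*I*pi/7))*conj(exp(-2*I*pi/7)) + 1*(exp(6*I*pi/7))*conj(exp(4*I*pi/7)) + 1*(exp(-6*I*pi/7))*conj(exp(-4*I*pi/7)) + 1*(exp(-4*I*pi/7))*conj(exp(2*I*pi/7)) + 1*(exp(-2*I*pi/7))*conj(exp(-6*I*pi/7))]
      = (1/7)[(1) + (exp(-4*I*pi/7)) + (exp(6*I*pi/7)) + (exp(2*I*pi/7)) + (exp(-2*I*pi/7)) + (exp(-6*I*pi/7)) + (exp(4*I*pi/7))] = 0/7 = 0
  <chi_2*chi_6, chi_4> = (1/7)[1*(1)*conj(1) + 1*(exp(2*I*pi/7))*conj(exp(-6*I*pi/7)) + 1*(exp(4*I*pi/7))*conj(exp(2*I*pi/7)) + 1*(exp(6*I*pi/7))*conj(exp(-4*I*pi/7)) + 1*(exp(-6*I*pi/7))*conj(exp(4*I*pi/7)) + 1*(exp(-4*I*pi/7))*conj(exp(-2*I*pi/7)) + 1*(exp(-2*I*pi/7))*conj(exp(6*I*pi/7))]
      = (1/7)[(1) + (exp(-6*I*pi/7)) + (exp(2*I*pi/7)) + (exp(-4*I*pi/7)) + (exp(4*I*pi/7)) + (exp(-2*I*pi/7)) + (exp(6*I*pi/7))] = 0/7 = 0
  <chi_2*chi_6, chi_5> = (1/7)[1*(1)*conj(1) + 1*(exp(2*I*pi/7))*conj(exp(-4*I*pi/7)) + 1*(exp(4*I*pi/7))*conj(exp(6*I*pi/7)) + 1*(exp(6*I*pi/7))*conj(exp(2*I*pi/7)) + 1*(exp(-6*I*pi/7))*conj(exp(-2*I*pi/7)) + 1*(exp(-4*I*pi/7))*conj(exp(-6*I*pi/7)) + 1*(exp(-2*I*pi/7))*conj(exp(4*I*pi/7))]
      = (1/7)[(1) + (exp(6*I*pi/7)) + (exp(-2*I*pi/7)) + (exp(4*I*pi/7)) + (exp(-4*I*pi/7)) + (exp(2*I*pi/7)) + (exp(-6*I*pi/7))] = 0/7 = 0
  <chi_2*chi_6, chi_6> = (1/7)[1*(1)*conj(1) + 1*(exp(2*I*pi/7))*conj(exp(-2*I*pi/7)) + 1*(exp(4*I*pi/7))*conj(exp(-4*I*pi/7)) + 1*(exp(6*I*pi/7))*conj(exp(-6*I*pi/7)) + 1*(exp(-6*I*pi/7))*conj(exp(6*I*pi/7)) + 1*(exp(-4*I*pi/7))*conj(exp(4*I*pi/7)) + 1*(exp(-2*I*pi/7))*conj(exp(2*I*pi/7))]
      = (1/7)[(1) + (exp(4*I*pi/7)) + (exp(-6*I*pi/7)) + (exp(-2*I*pi/7)) + (exp(2*I*pi/7)) + (exp(6*I*pi/7)) + (exp(-4*I*pi/7))] = 0/7 = 0
(Exp terms are combined using exp(i*s)*conj(exp(i*t)) = exp(i*(s-t)), and sums of them are collapsed using the identity that for every m > 1 the m distinct m-th roots of unity sum to 0, e.g. 1 + exp(2*I*pi/3) + exp(-2*I*pi/3) = 0.)
Hence the multiplicities are chi_1: 1. Dimension check: dim(chi_2)*dim(chi_6) = 1*1 = 1 and sum (mult * dim) = 1*1 = 1.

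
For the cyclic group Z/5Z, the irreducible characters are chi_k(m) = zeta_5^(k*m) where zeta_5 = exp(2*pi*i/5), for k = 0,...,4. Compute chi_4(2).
chi_4(2) = zeta_5^8 = exp(-4*I*pi/5)

Argument: chi_4(2) = zeta_5^(4*2) = zeta_5^8. Since zeta_5^5 = 1, this equals zeta_5^3 = exp(2*pi*i*3/5) = exp(-4*I*pi/5).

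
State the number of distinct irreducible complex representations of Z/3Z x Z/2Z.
6

Details: The number of irreducible complex representations of a finite group equals its number of conjugacy classes. Z/3Z x Z/2Z is abelian of order 6, so every element is its own conjugacy class: 6 classes, so Z/3Z x Z/2Z (order 6) has exactly 6 irreducible complex representations.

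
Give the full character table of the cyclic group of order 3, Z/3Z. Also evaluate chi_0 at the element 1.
Character table of Z/3Z (irreps indexed chi_0,...,chi_2 with chi_k(m) = zeta_3^(k*m), zeta_3 = exp(2*pi*i/3)):
  irrep \ class  {0} (size 1)  {1} (size 1)    {2} (size 1)  
  chi_0          1             1               1             
  chi_1          1             exp(2*I*pi/3)   exp(-2*I*pi/3)
  chi_2          1             exp(-2*I*pi/3)  exp(2*I*pi/3) 

Spot check: chi_0(1) = zeta_3^(0*1) = zeta_3^0 = 1.

Working: Z/3Z is abelian, so all 3 irreducible complex representations are 1-dimensional. They are given by chi_k(m) = zeta_3^(k*m) for k = 0,...,2. Row orthogonality: sum_m chi_k(m) conj(chi_l(m)) = 3 * [k = l].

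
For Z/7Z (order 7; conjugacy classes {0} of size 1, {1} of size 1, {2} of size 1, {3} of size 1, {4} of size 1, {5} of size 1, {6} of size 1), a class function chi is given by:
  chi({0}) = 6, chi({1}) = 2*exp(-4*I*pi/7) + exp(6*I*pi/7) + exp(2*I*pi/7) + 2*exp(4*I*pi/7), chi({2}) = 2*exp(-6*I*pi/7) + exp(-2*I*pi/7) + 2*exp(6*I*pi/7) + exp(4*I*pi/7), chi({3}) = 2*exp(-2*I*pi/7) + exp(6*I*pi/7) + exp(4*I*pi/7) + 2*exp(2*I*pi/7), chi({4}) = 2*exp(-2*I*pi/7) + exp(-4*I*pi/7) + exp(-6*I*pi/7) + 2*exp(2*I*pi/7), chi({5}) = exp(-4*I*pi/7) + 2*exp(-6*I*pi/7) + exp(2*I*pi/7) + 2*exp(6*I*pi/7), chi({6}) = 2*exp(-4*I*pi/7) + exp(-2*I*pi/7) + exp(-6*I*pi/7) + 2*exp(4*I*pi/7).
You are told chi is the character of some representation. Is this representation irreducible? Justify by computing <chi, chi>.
Not irreducible (reducible): <chi, chi> = 10 > 1.

Details: <chi, chi> = (1/|G|) sum_C |C| * |chi(C)|^2 = (1/7)[1*|6|^2 + 1*|2*exp(-4*I*pi/7) + exp(6*I*pi/7) + exp(2*I*pi/7) + 2*exp(4*I*pi/7)|^2 + 1*|2*exp(-6*I*pi/7) + exp(-2*I*pi/7) + 2*exp(6*I*pi/7) + exp(4*I*pi/7)|^2 + 1*|2*exp(-2*I*pi/7) + exp(6*I*pi/7) + exp(4*I*pi/7) + 2*exp(2*I*pi/7)|^2 + 1*|2*exp(-2*I*pi/7) + exp(-4*I*pi/7) + exp(-6*I*pi/7) + 2*exp(2*I*pi/7)|^2 + 1*|exp(-4*I*pi/7) + 2*exp(-6*I*pi/7) + exp(2*I*pi/7) + 2*exp(6*I*pi/7)|^2 + 1*|2*exp(-4*I*pi/7) + exp(-2*I*pi/7) + exp(-6*I*pi/7) + 2*exp(4*I*pi/7)|^2]
  = (1/7)[(36) + (10 + 4*exp(-2*I*pi/7) + 3*exp(-4*I*pi/7) + 6*exp(-6*I*pi/7) + 6*exp(6*I*pi/7) + 3*exp(4*I*pi/7) + 4*exp(2*I*pi/7)) + (10 + 6*exp(-2*I*pi/7) + 4*exp(-4*I*pi/7) + 3*exp(-6*I*pi/7) + 3*exp(6*I*pi/7) + 4*exp(4*I*pi/7) + 6*exp(2*I*pi/7)) + (10 + 6*exp(-4*I*pi/7) + 3*exp(-2*I*pi/7) + 4*exp(-6*I*pi/7) + 4*exp(6*I*pi/7) + 3*exp(2*I*pi/7) + 6*exp(4*I*pi/7)) + (10 + 6*exp(-4*I*pi/7) + 3*exp(-2*I*pi/7) + 4*exp(-6*I*pi/7) + 4*exp(6*I*pi/7) + 3*exp(2*I*pi/7) + 6*exp(4*I*pi/7)) + (10 + 6*exp(-2*I*pi/7) + 4*exp(-4*I*pi/7) + 3*exp(-6*I*pi/7) + 3*exp(6*I*pi/7) + 4*exp(4*I*pi/7) + 6*exp(2*I*pi/7)) + (10 + 4*exp(-2*I*pi/7) + 3*exp(-4*I*pi/7) + 6*exp(-6*I*pi/7) + 6*exp(6*I*pi/7) + 3*exp(4*I*pi/7) + 4*exp(2*I*pi/7))] = 70/7 = 10.
(Exp terms are combined using exp(i*s)*conj(exp(i*t)) = exp(i*(s-t)), and sums of them are collapsed using the identity that for every m > 1 the m distinct m-th roots of unity sum to 0, e.g. 1 + exp(2*I*pi/3) + exp(-2*I*pi/3) = 0.)
A character is irreducible iff <chi, chi> = 1, so this representation is reducible.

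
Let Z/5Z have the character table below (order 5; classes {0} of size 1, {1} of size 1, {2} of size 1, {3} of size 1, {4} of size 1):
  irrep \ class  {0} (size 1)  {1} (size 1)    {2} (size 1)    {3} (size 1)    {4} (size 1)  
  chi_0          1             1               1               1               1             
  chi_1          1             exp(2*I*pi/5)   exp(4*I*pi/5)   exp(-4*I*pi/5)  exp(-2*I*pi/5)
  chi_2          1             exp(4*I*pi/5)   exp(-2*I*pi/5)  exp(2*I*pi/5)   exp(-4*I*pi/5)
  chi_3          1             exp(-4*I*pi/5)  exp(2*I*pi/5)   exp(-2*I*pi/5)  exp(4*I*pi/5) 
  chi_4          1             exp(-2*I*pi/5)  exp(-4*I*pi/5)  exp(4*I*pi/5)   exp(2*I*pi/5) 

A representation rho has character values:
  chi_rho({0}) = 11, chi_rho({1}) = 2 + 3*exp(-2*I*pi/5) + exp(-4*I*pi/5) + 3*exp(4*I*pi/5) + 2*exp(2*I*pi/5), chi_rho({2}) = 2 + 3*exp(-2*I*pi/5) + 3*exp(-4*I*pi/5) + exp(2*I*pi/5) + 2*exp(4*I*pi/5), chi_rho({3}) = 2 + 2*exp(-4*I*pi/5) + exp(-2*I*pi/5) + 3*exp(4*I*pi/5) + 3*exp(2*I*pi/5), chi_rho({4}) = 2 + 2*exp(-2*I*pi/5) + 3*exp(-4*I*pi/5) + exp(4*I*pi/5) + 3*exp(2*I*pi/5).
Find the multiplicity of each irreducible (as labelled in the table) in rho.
Multiplicities: chi_0: 2, chi_1: 2, chi_2: 3, chi_3: 1, chi_4: 3.

Argument: Use <chi_rho, chi> = (1/|G|) sum_C |C| * chi_rho(C) * conj(chi(C)) with |G| = 5 for each irreducible chi in the table:
  <chi_rho, chi_0> = (1/5)[1*(11)*conj(1) + 1*(2 + 3*exp(-2*I*pi/5) + exp(-4*I*pi/5) + 3*exp(4*I*pi/5) + 2*exp(2*I*pi/5))*conj(1) + 1*(2 + 3*exp(-2*I*pi/5) + 3*exp(-4*I*pi/5) + exp(2*I*pi/5) + 2*exp(4*I*pi/5))*conj(1) + 1*(2 + 2*exp(-4*I*pi/5) + exp(-2*I*pi/5) + 3*exp(4*I*pi/5) + 3*exp(2*I*pi/5))*conj(1) + 1*(2 + 2*exp(-2*I*pi/5) + 3*exp(-4*I*pi/5) + exp(4*I*pi/5) + 3*exp(2*I*pi/5))*conj(1)]
      = (1/5)[(11) + (2 + 3*exp(-2*I*pi/5) + exp(-4*I*pi/5) + 3*exp(4*I*pi/5) + 2*exp(2*I*pi/5)) + (2 + 3*exp(-2*I*pi/5) + 3*exp(-4*I*pi/5) + exp(2*I*pi/5) + 2*exp(4*I*pi/5)) + (2 + 2*exp(-4*I*pi/5) + exp(-2*I*pi/5) + 3*exp(4*I*pi/5) + 3*exp(2*I*pi/5)) + (2 + 2*exp(-2*I*pi/5) + 3*exp(-4*I*pi/5) + exp(4*I*pi/5) + 3*exp(2*I*pi/5))] = 10/5 = 2
  <chi_rho, chi_1> = (1/5)[1*(11)*conj(1) + 1*(2 + 3*exp(-2*I*pi/5) + exp(-4*I*pi/5) + 3*exp(4*I*pi/5) + 2*exp(2*I*pi/5))*conj(exp(2*I*pi/5)) + 1*(2 + 3*exp(-2*I*pi/5) + 3*exp(-4*I*pi/5) + exp(2*I*pi/5) + 2*exp(4*I*pi/5))*conj(exp(4*I*pi/5)) + 1*(2 + 2*exp(-4*I*pi/5) + exp(-2*I*pi/5) + 3*exp(4*I*pi/5) + 3*exp(2*I*pi/5))*conj(exp(-4*I*pi/5)) + 1*(2 + 2*exp(-2*I*pi/5) + 3*exp(-4*I*pi/5) + exp(4*I*pi/5) + 3*exp(2*I*pi/5))*conj(exp(-2*I*pi/5))]
      = (1/5)[(11) + (2 + 2*exp(-2*I*pi/5) + 3*exp(-4*I*pi/5) + exp(4*I*pi/5) + 3*exp(2*I*pi/5)) + (2 + 2*exp(-4*I*pi/5) + exp(-2*I*pi/5) + 3*exp(4*I*pi/5) + 3*exp(2*I*pi/5)) + (2 + 3*exp(-2*I*pi/5) + 3*exp(-4*I*pi/5) + exp(2*I*pi/5) + 2*exp(4*I*pi/5)) + (2 + 3*exp(-2*I*pi/5) + exp(-4*I*pi/5) + 3*exp(4*I*pi/5) + 2*exp(2*I*pi/5))] = 10/5 = 2
  <chi_rho, chi_2> = (1/5)[1*(11)*conj(1) + 1*(2 + 3*exp(-2*I*pi/5) + exp(-4*I*pi/5) + 3*exp(4*I*pi/5) + 2*exp(2*I*pi/5))*conj(exp(4*I*pi/5)) + 1*(2 + 3*exp(-2*I*pi/5) + 3*exp(-4*I*pi/5) + exp(2*I*pi/5) + 2*exp(4*I*pi/5))*conj(exp(-2*I*pi/5)) + 1*(2 + 2*exp(-4*I*pi/5) + exp(-2*I*pi/5) + 3*exp(4*I*pi/5) + 3*exp(2*I*pi/5))*conj(exp(2*I*pi/5)) + 1*(2 + 2*exp(-2*I*pi/5) + 3*exp(-4*I*pi/5) + exp(4*I*pi/5) + 3*exp(2*I*pi/5))*conj(exp(-4*I*pi/5))]
      = (1/5)[(11) + (3 + 2*exp(-2*I*pi/5) + 2*exp(-4*I*pi/5) + exp(2*I*pi/5) + 3*exp(4*I*pi/5)) + (3 + 3*exp(-2*I*pi/5) + 2*exp(-4*I*pi/5) + exp(4*I*pi/5) + 2*exp(2*I*pi/5)) + (3 + 2*exp(-2*I*pi/5) + exp(-4*I*pi/5) + 2*exp(4*I*pi/5) + 3*exp(2*I*pi/5)) + (3 + 3*exp(-4*I*pi/5) + exp(-2*I*pi/5) + 2*exp(4*I*pi/5) + 2*exp(2*I*pi/5))] = 15/5 = 3
  <chi_rho, chi_3> = (1/5)[1*(11)*conj(1) + 1*(2 + 3*exp(-2*I*pi/5) + exp(-4*I*pi/5) + 3*exp(4*I*pi/5) + 2*exp(2*I*pi/5))*conj(exp(-4*I*pi/5)) + 1*(2 + 3*exp(-2*I*pi/5) + 3*exp(-4*I*pi/5) + exp(2*I*pi/5) + 2*exp(4*I*pi/5))*conj(exp(2*I*pi/5)) + 1*(2 + 2*exp(-4*I*pi/5) + exp(-2*I*pi/5) + 3*exp(4*I*pi/5) + 3*exp(2*I*pi/5))*conj(exp(-2*I*pi/5)) + 1*(2 + 2*exp(-2*I*pi/5) + 3*exp(-4*I*pi/5) + exp(4*I*pi/5) + 3*exp(2*I*pi/5))*conj(exp(4*I*pi/5))]
      = (1/5)[(11) + (1 + 3*exp(-2*I*pi/5) + 2*exp(-4*I*pi/5) + 2*exp(4*I*pi/5) + 3*exp(2*I*pi/5)) + (1 + 2*exp(-2*I*pi/5) + 3*exp(-4*I*pi/5) + 3*exp(4*I*pi/5) + 2*exp(2*I*pi/5)) + (1 + 2*exp(-2*I*pi/5) + 3*exp(-4*I*pi/5) + 3*exp(4*I*pi/5) + 2*exp(2*I*pi/5)) + (1 + 3*exp(-2*I*pi/5) + 2*exp(-4*I*pi/5) + 2*exp(4*I*pi/5) + 3*exp(2*I*pi/5))] = 5/5 = 1
  <chi_rho, chi_4> = (1/5)[1*(11)*conj(1) + 1*(2 + 3*exp(-2*I*pi/5) + exp(-4*I*pi/5) + 3*exp(4*I*pi/5) + 2*exp(2*I*pi/5))*conj(exp(-2*I*pi/5)) + 1*(2 + 3*exp(-2*I*pi/5) + 3*exp(-4*I*pi/5) + exp(2*I*pi/5) + 2*exp(4*I*pi/5))*conj(exp(-4*I*pi/5)) + 1*(2 + 2*exp(-4*I*pi/5) + exp(-2*I*pi/5) + 3*exp(4*I*pi/5) + 3*exp(2*I*pi/5))*conj(exp(4*I*pi/5)) + 1*(2 + 2*exp(-2*I*pi/5) + 3*exp(-4*I*pi/5) + exp(4*I*pi/5) + 3*exp(2*I*pi/5))*conj(exp(2*I*pi/5))]
      = (1/5)[(11) + (3 + 3*exp(-4*I*pi/5) + exp(-2*I*pi/5) + 2*exp(4*I*pi/5) + 2*exp(2*I*pi/5)) + (3 + 2*exp(-2*I*pi/5) + exp(-4*I*pi/5) + 2*exp(4*I*pi/5) + 3*exp(2*I*pi/5)) + (3 + 3*exp(-2*I*pi/5) + 2*exp(-4*I*pi/5) + exp(4*I*pi/5) + 2*exp(2*I*pi/5)) + (3 + 2*exp(-2*I*pi/5) + 2*exp(-4*I*pi/5) + exp(2*I*pi/5) + 3*exp(4*I*pi/5))] = 15/5 = 3
(Exp terms are combined using exp(i*s)*conj(exp(i*t)) = exp(i*(s-t)), and sums of them are collapsed using the identity that for every m > 1 the m distinct m-th roots of unity sum to 0, e.g. 1 + exp(2*I*pi/3) + exp(-2*I*pi/3) = 0.)
Dimension check: dim(rho) = sum (mult * dim) = 2*1 + 2*1 + 3*1 + 1*1 + 3*1 = 11 = chi_rho(e) = 11.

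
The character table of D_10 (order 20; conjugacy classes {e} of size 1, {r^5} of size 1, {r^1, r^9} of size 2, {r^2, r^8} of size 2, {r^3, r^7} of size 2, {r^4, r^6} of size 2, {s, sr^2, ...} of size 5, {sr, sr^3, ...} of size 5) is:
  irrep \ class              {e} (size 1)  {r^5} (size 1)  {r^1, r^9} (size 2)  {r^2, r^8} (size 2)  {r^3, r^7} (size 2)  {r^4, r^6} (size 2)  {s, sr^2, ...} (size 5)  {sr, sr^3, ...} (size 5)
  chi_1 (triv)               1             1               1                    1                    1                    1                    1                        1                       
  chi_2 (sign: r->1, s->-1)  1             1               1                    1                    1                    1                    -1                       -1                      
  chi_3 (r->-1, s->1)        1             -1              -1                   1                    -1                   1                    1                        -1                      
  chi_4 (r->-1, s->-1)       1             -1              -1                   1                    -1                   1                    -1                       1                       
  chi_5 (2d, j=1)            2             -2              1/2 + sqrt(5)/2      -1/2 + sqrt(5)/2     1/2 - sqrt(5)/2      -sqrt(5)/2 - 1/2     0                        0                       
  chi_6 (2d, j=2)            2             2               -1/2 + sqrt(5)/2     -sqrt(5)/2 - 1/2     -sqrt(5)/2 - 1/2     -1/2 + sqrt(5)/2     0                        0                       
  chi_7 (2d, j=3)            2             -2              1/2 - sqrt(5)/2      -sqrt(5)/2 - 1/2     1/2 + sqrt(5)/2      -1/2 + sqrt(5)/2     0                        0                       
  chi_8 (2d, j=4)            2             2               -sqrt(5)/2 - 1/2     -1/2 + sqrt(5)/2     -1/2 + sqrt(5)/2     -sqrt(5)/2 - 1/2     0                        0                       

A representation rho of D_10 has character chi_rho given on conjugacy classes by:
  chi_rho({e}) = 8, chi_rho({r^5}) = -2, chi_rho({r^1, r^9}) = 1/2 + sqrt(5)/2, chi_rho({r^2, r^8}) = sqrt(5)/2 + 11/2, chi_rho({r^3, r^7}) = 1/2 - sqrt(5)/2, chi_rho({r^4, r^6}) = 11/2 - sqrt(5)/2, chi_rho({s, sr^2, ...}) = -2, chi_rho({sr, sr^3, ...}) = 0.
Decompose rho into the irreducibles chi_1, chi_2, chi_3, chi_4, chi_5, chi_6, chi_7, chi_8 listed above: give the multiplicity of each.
Multiplicities: chi_1: 1, chi_2: 2, chi_3: 1, chi_4: 2, chi_5: 1, chi_6: 0, chi_7: 0, chi_8: 0.

Why: Use <chi_rho, chi> = (1/|G|) sum_C |C| * chi_rho(C) * conj(chi(C)) with |G| = 20 for each irreducible chi in the table:
  <chi_rho, chi_1> = (1/20)[1*(8)*conj(1) + 1*(-2)*conj(1) + 2*(1/2 + sqrt(5)/2)*conj(1) + 2*(sqrt(5)/2 + 11/2)*conj(1) + 2*(1/2 - sqrt(5)/2)*conj(1) + 2*(11/2 - sqrt(5)/2)*conj(1) + 5*(-2)*conj(1) + 5*(0)*conj(1)]
      = (1/20)[(8) + (-2) + (1 + sqrt(5)) + (sqrt(5) + 11) + (1 - sqrt(5)) + (11 - sqrt(5)) + (-10) + (0)] = 20/20 = 1
  <chi_rho, chi_2> = (1/20)[1*(8)*conj(1) + 1*(-2)*conj(1) + 2*(1/2 + sqrt(5)/2)*conj(1) + 2*(sqrt(5)/2 + 11/2)*conj(1) + 2*(1/2 - sqrt(5)/2)*conj(1) + 2*(11/2 - sqrt(5)/2)*conj(1) + 5*(-2)*conj(-1) + 5*(0)*conj(-1)]
      = (1/20)[(8) + (-2) + (1 + sqrt(5)) + (sqrt(5) + 11) + (1 - sqrt(5)) + (11 - sqrt(5)) + (10) + (0)] = 40/20 = 2
  <chi_rho, chi_3> = (1/20)[1*(8)*conj(1) + 1*(-2)*conj(-1) + 2*(1/2 + sqrt(5)/2)*conj(-1) + 2*(sqrt(5)/2 + 11/2)*conj(1) + 2*(1/2 - sqrt(5)/2)*conj(-1) + 2*(11/2 - sqrt(5)/2)*conj(1) + 5*(-2)*conj(1) + 5*(0)*conj(-1)]
      = (1/20)[(8) + (2) + (-sqrt(5) - 1) + (sqrt(5) + 11) + (-1 + sqrt(5)) + (11 - sqrt(5)) + (-10) + (0)] = 20/20 = 1
  <chi_rho, chi_4> = (1/20)[1*(8)*conj(1) + 1*(-2)*conj(-1) + 2*(1/2 + sqrt(5)/2)*conj(-1) + 2*(sqrt(5)/2 + 11/2)*conj(1) + 2*(1/2 - sqrt(5)/2)*conj(-1) + 2*(11/2 - sqrt(5)/2)*conj(1) + 5*(-2)*conj(-1) + 5*(0)*conj(1)]
      = (1/20)[(8) + (2) + (-sqrt(5) - 1) + (sqrt(5) + 11) + (-1 + sqrt(5)) + (11 - sqrt(5)) + (10) + (0)] = 40/20 = 2
  <chi_rho, chi_5> = (1/20)[1*(8)*conj(2) + 1*(-2)*conj(-2) + 2*(1/2 + sqrt(5)/2)*conj(1/2 + sqrt(5)/2) + 2*(sqrt(5)/2 + 11/2)*conj(-1/2 + sqrt(5)/2) + 2*(1/2 - sqrt(5)/2)*conj(1/2 - sqrt(5)/2) + 2*(11/2 - sqrt(5)/2)*conj(-sqrt(5)/2 - 1/2) + 5*(-2)*conj(0) + 5*(0)*conj(0)]
      = (1/20)[(16) + (4) + (sqrt(5) + 3) + (-3 + 5*sqrt(5)) + (3 - sqrt(5)) + (-5*sqrt(5) - 3) + (0) + (0)] = 20/20 = 1
  <chi_rho, chi_6> = (1/20)[1*(8)*conj(2) + 1*(-2)*conj(2) + 2*(1/2 + sqrt(5)/2)*conj(-1/2 + sqrt(5)/2) + 2*(sqrt(5)/2 + 11/2)*conj(-sqrt(5)/2 - 1/2) + 2*(1/2 - sqrt(5)/2)*conj(-sqrt(5)/2 - 1/2) + 2*(11/2 - sqrt(5)/2)*conj(-1/2 + sqrt(5)/2) + 5*(-2)*conj(0) + 5*(0)*conj(0)]
      = (1/20)[(16) + (-4) + (2) + (-6*sqrt(5) - 8) + (2) + (-8 + 6*sqrt(5)) + (0) + (0)] = 0/20 = 0
  <chi_rho, chi_7> = (1/20)[1*(8)*conj(2) + 1*(-2)*conj(-2) + 2*(1/2 + sqrt(5)/2)*conj(1/2 - sqrt(5)/2) + 2*(sqrt(5)/2 + 11/2)*conj(-sqrt(5)/2 - 1/2) + 2*(1/2 - sqrt(5)/2)*conj(1/2 + sqrt(5)/2) + 2*(11/2 - sqrt(5)/2)*conj(-1/2 + sqrt(5)/2) + 5*(-2)*conj(0) + 5*(0)*conj(0)]
      = (1/20)[(16) + (4) + (-2) + (-6*sqrt(5) - 8) + (-2) + (-8 + 6*sqrt(5)) + (0) + (0)] = 0/20 = 0
  <chi_rho, chi_8> = (1/20)[1*(8)*conj(2) + 1*(-2)*conj(2) + 2*(1/2 + sqrt(5)/2)*conj(-sqrt(5)/2 - 1/2) + 2*(sqrt(5)/2 + 11/2)*conj(-1/2 + sqrt(5)/2) + 2*(1/2 - sqrt(5)/2)*conj(-1/2 + sqrt(5)/2) + 2*(11/2 - sqrt(5)/2)*conj(-sqrt(5)/2 - 1/2) + 5*(-2)*conj(0) + 5*(0)*conj(0)]
      = (1/20)[(16) + (-4) + (-3 - sqrt(5)) + (-3 + 5*sqrt(5)) + (-3 + sqrt(5)) + (-5*sqrt(5) - 3) + (0) + (0)] = 0/20 = 0
Dimension check: dim(rho) = sum (mult * dim) = 1*1 + 2*1 + 1*1 + 2*1 + 1*2 + 0*2 + 0*2 + 0*2 = 8 = chi_rho(e) = 8.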